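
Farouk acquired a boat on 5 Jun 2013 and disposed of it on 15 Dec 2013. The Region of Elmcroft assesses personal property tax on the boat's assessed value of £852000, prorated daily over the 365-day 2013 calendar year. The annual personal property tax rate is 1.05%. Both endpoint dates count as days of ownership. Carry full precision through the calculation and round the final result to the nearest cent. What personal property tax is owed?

£4754.86

Days held (5 Jun – 15 Dec 2013): 194 out of 365
Tax = £852000 × 1.05% × 194/365 = £4754.8603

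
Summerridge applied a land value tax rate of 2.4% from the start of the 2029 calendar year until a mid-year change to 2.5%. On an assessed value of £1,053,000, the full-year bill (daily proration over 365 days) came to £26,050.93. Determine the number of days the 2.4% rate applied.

Let d = days at the first rate; then 365 − d days at the second rate.
£1,053,000 × [2.4%·d + 2.5%·(365−d)] / 365 = £26,050.93
Solving gives d = 95, so the new rate took effect on 6 April 2029.

95 days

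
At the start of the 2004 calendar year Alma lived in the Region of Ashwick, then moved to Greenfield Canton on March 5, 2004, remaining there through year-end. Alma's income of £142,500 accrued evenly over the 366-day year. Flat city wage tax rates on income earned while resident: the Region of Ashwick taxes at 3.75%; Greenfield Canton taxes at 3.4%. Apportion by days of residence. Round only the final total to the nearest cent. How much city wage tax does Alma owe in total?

The Region of Ashwick, January 1 – March 4, 2004: 64 days → £142,500 × 3.75% × 64/366 = £934.4262
Greenfield Canton, March 5 – December 31, 2004: 302 days → £142,500 × 3.4% × 302/366 = £3,997.7869
Total = £4,932.2131

£4,932.21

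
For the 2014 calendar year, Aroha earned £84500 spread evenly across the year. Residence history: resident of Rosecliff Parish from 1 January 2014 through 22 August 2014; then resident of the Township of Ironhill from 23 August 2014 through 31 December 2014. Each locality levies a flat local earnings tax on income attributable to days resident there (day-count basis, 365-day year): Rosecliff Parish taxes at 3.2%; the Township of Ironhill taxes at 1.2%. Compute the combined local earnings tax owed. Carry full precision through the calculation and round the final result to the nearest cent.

Rosecliff Parish, 1 January – 22 August 2014: 234 days → £84500 × 3.2% × 234/365 = £1733.5233
The Township of Ironhill, 23 August – 31 December 2014: 131 days → £84500 × 1.2% × 131/365 = £363.9288
Total = £2097.4521

£2097.45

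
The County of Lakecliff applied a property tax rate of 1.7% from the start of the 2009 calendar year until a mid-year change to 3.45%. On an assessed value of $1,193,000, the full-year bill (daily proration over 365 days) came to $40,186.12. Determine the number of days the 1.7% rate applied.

Let d = days at the first rate; then 365 − d days at the second rate.
$1,193,000 × [1.7%·d + 3.45%·(365−d)] / 365 = $40,186.12
Solving gives d = 17, so the new rate took effect on 18 Jan 2009.

17 days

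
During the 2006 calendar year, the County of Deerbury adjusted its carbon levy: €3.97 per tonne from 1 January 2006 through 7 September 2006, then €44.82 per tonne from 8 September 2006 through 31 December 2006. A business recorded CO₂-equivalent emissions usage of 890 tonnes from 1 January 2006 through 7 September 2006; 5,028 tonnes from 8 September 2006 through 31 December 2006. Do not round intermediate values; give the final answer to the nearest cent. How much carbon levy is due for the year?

1 January – 7 September 2006: 890 tonnes at €3.97/tonne → €3,533.30
8 September – 31 December 2006: 5,028 tonnes at €44.82/tonne → €225,354.96

€228,888.26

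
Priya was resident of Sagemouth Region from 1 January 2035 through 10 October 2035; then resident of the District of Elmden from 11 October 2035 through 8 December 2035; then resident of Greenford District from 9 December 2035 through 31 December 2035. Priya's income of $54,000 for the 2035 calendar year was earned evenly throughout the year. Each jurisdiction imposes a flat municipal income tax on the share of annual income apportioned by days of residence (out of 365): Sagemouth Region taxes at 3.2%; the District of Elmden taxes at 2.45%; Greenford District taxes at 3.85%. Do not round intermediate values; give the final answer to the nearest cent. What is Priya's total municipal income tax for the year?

Sagemouth Region, 1 January – 10 October 2035: 283 days → $54,000 × 3.2% × 283/365 = $1,339.7918
The District of Elmden, 11 October – 8 December 2035: 59 days → $54,000 × 2.45% × 59/365 = $213.8548
Greenford District, 9 December – 31 December 2035: 23 days → $54,000 × 3.85% × 23/365 = $131.0055
Total = $1,684.6521

$1,684.65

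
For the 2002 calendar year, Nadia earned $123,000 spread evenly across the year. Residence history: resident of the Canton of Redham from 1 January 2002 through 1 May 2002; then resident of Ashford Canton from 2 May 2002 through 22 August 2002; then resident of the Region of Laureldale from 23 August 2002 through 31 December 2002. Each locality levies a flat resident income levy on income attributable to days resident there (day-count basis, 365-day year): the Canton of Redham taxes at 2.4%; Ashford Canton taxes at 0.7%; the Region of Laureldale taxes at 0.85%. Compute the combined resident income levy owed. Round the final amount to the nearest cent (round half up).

$1,620.40

The Canton of Redham, 1 January – 1 May 2002: 121 days → $123,000 × 2.4% × 121/365 = $978.6082
Ashford Canton, 2 May – 22 August 2002: 113 days → $123,000 × 0.7% × 113/365 = $266.5562
The Region of Laureldale, 23 August – 31 December 2002: 131 days → $123,000 × 0.85% × 131/365 = $375.2342
Total = $1,620.3986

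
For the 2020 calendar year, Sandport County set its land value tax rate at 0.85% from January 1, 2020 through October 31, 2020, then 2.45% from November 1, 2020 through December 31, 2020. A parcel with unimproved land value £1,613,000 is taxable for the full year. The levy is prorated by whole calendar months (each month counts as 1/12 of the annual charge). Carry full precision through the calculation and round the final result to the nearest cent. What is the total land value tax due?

£18,011.83

January 1 – October 31, 2020: 10 months at 0.85% → £1,613,000 × 0.85% × 10/12 = £11,425.4167
November 1 – December 31, 2020: 2 months at 2.45% → £1,613,000 × 2.45% × 2/12 = £6,586.4167
Total = £18,011.8333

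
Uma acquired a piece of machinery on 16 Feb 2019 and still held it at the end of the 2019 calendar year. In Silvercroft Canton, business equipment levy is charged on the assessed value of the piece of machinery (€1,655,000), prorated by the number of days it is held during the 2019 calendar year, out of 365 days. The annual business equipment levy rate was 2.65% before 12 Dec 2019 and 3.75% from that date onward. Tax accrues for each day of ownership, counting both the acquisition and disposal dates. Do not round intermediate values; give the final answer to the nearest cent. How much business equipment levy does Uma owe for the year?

€39,327.79

16 Feb – 11 Dec 2019: 299 days at 2.65% → €1,655,000 × 2.65% × 299/365 = €35,927.1027
12 Dec – 31 Dec 2019: 20 days at 3.75% → €1,655,000 × 3.75% × 20/365 = €3,400.6849
Total = €39,327.7877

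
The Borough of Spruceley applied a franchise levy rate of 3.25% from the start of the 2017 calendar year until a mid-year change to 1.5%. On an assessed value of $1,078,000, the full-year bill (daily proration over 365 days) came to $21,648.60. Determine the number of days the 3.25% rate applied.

106 days

Let d = days at the first rate; then 365 − d days at the second rate.
$1,078,000 × [3.25%·d + 1.5%·(365−d)] / 365 = $21,648.60
Solving gives d = 106, so the new rate took effect on April 17, 2017.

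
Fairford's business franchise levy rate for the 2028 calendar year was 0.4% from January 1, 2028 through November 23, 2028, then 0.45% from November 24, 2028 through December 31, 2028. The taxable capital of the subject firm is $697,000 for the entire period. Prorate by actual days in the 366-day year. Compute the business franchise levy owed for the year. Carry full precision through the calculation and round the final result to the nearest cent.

January 1 – November 23, 2028: 328 days at 0.4% → $697,000 × 0.4% × 328/366 = $2,498.5355
November 24 – December 31, 2028: 38 days at 0.45% → $697,000 × 0.45% × 38/366 = $325.6475
Total = $2,824.1831

$2,824.18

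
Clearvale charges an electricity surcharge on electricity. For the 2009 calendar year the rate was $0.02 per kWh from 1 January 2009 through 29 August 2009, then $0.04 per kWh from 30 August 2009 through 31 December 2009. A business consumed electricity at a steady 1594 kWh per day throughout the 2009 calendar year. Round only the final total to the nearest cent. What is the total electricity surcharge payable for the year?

1 January – 29 August 2009: 241 days × 1594 kWh/day = 384,154 kWh at $0.02/kWh → $7,683.08
30 August – 31 December 2009: 124 days × 1594 kWh/day = 197,656 kWh at $0.04/kWh → $7,906.24

$15,589.32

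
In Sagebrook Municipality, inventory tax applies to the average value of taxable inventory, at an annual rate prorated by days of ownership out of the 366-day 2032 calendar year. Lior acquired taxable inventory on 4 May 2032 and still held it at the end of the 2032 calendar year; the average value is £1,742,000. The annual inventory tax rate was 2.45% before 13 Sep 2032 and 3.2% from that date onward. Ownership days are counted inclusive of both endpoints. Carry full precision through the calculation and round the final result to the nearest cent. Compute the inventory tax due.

4 May – 12 Sep 2032: 132 days at 2.45% → £1,742,000 × 2.45% × 132/366 = £15,392.4262
13 Sep – 31 Dec 2032: 110 days at 3.2% → £1,742,000 × 3.2% × 110/366 = £16,753.6612
Total = £32,146.0874

£32,146.09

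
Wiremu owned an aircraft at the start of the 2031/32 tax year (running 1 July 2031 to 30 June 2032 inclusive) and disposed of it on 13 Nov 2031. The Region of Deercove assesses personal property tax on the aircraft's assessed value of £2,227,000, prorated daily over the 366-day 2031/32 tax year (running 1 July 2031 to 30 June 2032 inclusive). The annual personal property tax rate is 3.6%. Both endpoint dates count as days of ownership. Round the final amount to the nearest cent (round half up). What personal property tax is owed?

£29,790.69

Days held (1 Jul – 13 Nov 2031): 136 out of 366
Tax = £2,227,000 × 3.6% × 136/366 = £29,790.6885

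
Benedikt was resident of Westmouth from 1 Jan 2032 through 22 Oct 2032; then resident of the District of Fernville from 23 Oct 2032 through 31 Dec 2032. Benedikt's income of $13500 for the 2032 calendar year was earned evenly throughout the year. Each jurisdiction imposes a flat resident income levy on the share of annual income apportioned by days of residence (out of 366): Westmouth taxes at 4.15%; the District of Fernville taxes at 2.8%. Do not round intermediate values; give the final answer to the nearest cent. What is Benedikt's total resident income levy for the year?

Westmouth, 1 Jan – 22 Oct 2032: 296 days → $13500 × 4.15% × 296/366 = $453.0984
The District of Fernville, 23 Oct – 31 Dec 2032: 70 days → $13500 × 2.8% × 70/366 = $72.2951
Total = $525.3934

$525.39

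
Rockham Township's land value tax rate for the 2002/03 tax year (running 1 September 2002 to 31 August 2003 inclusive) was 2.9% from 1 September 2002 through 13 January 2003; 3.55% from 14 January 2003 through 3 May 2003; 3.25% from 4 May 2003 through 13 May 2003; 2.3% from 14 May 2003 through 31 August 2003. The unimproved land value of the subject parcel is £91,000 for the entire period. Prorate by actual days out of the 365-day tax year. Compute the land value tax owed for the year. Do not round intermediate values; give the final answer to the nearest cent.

1 September 2002 – 13 January 2003: 135 days at 2.9% → £91,000 × 2.9% × 135/365 = £976.0685
14 January – 3 May 2003: 110 days at 3.55% → £91,000 × 3.55% × 110/365 = £973.5753
4 May – 13 May 2003: 10 days at 3.25% → £91,000 × 3.25% × 10/365 = £81.0274
14 May – 31 August 2003: 110 days at 2.3% → £91,000 × 2.3% × 110/365 = £630.7671
Total = £2,661.4384

£2,661.44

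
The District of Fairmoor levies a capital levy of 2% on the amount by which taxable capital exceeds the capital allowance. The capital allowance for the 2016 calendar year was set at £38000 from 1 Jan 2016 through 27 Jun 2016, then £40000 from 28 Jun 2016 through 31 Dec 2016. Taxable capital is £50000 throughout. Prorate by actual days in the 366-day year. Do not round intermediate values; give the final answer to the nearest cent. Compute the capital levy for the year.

£219.56

1 Jan – 27 Jun 2016: 179 days, exemption £38000 → (£50000 − £38000) × 2% × 179/366 = £117.3770
28 Jun – 31 Dec 2016: 187 days, exemption £40000 → (£50000 − £40000) × 2% × 187/366 = £102.1858
Total = £219.5628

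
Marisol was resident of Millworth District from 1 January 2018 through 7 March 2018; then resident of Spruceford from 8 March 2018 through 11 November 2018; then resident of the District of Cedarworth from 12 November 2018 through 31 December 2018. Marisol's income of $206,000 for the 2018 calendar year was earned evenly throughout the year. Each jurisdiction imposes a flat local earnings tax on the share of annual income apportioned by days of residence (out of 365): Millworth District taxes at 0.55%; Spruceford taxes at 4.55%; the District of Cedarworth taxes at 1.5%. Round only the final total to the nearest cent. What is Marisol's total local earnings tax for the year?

Millworth District, 1 January – 7 March 2018: 66 days → $206,000 × 0.55% × 66/365 = $204.8712
Spruceford, 8 March – 11 November 2018: 249 days → $206,000 × 4.55% × 249/365 = $6,394.1836
The District of Cedarworth, 12 November – 31 December 2018: 50 days → $206,000 × 1.5% × 50/365 = $423.2877
Total = $7,022.3425

$7,022.34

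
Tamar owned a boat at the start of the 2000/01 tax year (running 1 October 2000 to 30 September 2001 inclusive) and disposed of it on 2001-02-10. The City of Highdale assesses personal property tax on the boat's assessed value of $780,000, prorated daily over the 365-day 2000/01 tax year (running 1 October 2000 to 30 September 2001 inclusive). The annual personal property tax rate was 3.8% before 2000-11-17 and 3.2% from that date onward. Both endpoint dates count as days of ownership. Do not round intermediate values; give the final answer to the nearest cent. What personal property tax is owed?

$9,697.64

2000-10-01 to 2000-11-16: 47 days at 3.8% → $780,000 × 3.8% × 47/365 = $3,816.6575
2000-11-17 to 2001-02-10: 86 days at 3.2% → $780,000 × 3.2% × 86/365 = $5,880.9863
Total = $9,697.6438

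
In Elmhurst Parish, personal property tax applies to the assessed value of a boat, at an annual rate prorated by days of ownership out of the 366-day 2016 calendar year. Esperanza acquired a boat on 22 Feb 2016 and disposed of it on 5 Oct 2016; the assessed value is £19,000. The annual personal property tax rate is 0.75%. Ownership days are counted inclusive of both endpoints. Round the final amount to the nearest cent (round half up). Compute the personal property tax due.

Days held (22 Feb – 5 Oct 2016): 227 out of 366
Tax = £19,000 × 0.75% × 227/366 = £88.3811

£88.38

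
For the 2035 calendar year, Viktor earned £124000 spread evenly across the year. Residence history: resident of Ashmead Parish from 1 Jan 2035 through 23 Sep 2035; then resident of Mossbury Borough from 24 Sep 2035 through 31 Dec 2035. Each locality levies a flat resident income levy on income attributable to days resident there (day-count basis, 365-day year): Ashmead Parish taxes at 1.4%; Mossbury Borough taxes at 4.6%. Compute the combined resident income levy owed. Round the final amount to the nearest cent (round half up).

Ashmead Parish, 1 Jan – 23 Sep 2035: 266 days → £124000 × 1.4% × 266/365 = £1265.1397
Mossbury Borough, 24 Sep – 31 Dec 2035: 99 days → £124000 × 4.6% × 99/365 = £1547.1123
Total = £2812.2521

£2812.25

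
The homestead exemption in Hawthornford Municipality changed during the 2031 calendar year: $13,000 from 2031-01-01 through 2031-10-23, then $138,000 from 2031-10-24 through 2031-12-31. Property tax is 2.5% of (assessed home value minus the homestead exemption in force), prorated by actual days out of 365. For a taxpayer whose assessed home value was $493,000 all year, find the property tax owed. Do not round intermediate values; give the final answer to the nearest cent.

$11,409.25

2031-01-01 to 2031-10-23: 296 days, exemption $13,000 → ($493,000 − $13,000) × 2.5% × 296/365 = $9,731.5068
2031-10-24 to 2031-12-31: 69 days, exemption $138,000 → ($493,000 − $138,000) × 2.5% × 69/365 = $1,677.7397
Total = $11,409.2466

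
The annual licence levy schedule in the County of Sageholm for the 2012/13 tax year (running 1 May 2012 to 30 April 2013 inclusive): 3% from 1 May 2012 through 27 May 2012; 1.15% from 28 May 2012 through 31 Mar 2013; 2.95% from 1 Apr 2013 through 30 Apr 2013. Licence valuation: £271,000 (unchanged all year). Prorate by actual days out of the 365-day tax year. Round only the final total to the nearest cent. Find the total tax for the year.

1 May – 27 May 2012: 27 days at 3% → £271,000 × 3% × 27/365 = £601.3973
28 May 2012 – 31 Mar 2013: 308 days at 1.15% → £271,000 × 1.15% × 308/365 = £2,629.8137
1 Apr – 30 Apr 2013: 30 days at 2.95% → £271,000 × 2.95% × 30/365 = £657.0822
Total = £3,888.2932

£3,888.29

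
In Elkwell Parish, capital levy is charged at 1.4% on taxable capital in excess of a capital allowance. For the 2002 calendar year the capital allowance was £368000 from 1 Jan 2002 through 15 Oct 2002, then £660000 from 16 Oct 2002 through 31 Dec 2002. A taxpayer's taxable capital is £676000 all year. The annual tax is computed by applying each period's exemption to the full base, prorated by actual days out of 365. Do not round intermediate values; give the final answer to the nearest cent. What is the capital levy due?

1 Jan – 15 Oct 2002: 288 days, exemption £368000 → (£676000 − £368000) × 1.4% × 288/365 = £3402.3452
16 Oct – 31 Dec 2002: 77 days, exemption £660000 → (£676000 − £660000) × 1.4% × 77/365 = £47.2548
Total = £3449.6000

£3449.60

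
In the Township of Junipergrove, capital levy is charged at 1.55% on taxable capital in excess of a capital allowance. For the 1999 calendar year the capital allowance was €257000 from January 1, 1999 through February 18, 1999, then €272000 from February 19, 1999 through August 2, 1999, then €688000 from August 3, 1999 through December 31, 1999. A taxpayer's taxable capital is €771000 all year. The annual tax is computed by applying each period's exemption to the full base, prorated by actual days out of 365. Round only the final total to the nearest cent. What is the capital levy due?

January 1 – February 18, 1999: 49 days, exemption €257000 → (€771000 − €257000) × 1.55% × 49/365 = €1069.5425
February 19 – August 2, 1999: 165 days, exemption €272000 → (€771000 − €272000) × 1.55% × 165/365 = €3496.4178
August 3 – December 31, 1999: 151 days, exemption €688000 → (€771000 − €688000) × 1.55% × 151/365 = €532.2233
Total = €5098.1836

€5098.18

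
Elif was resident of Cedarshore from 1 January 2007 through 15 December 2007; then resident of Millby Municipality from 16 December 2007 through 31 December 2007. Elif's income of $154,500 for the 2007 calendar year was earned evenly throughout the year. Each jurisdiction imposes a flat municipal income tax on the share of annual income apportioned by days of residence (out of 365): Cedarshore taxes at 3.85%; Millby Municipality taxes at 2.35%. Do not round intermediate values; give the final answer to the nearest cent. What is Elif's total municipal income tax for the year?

$5,846.66

Cedarshore, 1 January – 15 December 2007: 349 days → $154,500 × 3.85% × 349/365 = $5,687.5048
Millby Municipality, 16 December – 31 December 2007: 16 days → $154,500 × 2.35% × 16/365 = $159.1562
Total = $5,846.6610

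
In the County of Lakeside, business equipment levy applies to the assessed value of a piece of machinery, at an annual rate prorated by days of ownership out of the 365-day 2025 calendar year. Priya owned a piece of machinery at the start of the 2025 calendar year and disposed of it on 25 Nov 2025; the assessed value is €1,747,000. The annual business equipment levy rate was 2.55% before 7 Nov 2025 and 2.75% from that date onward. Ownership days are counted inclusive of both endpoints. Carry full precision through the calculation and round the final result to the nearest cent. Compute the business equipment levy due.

€40,336.55

1 Jan – 6 Nov 2025: 310 days at 2.55% → €1,747,000 × 2.55% × 310/365 = €37,835.7123
7 Nov – 25 Nov 2025: 19 days at 2.75% → €1,747,000 × 2.75% × 19/365 = €2,500.8425
Total = €40,336.5548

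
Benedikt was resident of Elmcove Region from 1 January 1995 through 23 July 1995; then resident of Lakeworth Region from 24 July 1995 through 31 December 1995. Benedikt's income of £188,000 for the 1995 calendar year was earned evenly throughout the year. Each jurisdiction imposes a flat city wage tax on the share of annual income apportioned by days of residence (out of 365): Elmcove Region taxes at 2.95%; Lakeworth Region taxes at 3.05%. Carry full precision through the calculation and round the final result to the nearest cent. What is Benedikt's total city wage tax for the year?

£5,628.93

Elmcove Region, 1 January – 23 July 1995: 204 days → £188,000 × 2.95% × 204/365 = £3,099.6822
Lakeworth Region, 24 July – 31 December 1995: 161 days → £188,000 × 3.05% × 161/365 = £2,529.2438
Total = £5,628.9260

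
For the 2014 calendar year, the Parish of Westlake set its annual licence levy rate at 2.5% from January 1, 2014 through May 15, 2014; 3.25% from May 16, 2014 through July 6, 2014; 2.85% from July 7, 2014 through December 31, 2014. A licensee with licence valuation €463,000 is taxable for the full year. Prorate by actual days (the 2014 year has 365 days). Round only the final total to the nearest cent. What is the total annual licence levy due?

January 1 – May 15, 2014: 135 days at 2.5% → €463,000 × 2.5% × 135/365 = €4,281.1644
May 16 – July 6, 2014: 52 days at 3.25% → €463,000 × 3.25% × 52/365 = €2,143.7534
July 7 – December 31, 2014: 178 days at 2.85% → €463,000 × 2.85% × 178/365 = €6,435.0658
Total = €12,859.9836

€12,859.98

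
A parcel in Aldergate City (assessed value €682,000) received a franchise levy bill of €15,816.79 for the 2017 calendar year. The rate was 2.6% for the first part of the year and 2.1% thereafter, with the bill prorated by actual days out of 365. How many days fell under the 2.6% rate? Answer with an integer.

Let d = days at the first rate; then 365 − d days at the second rate.
€682,000 × [2.6%·d + 2.1%·(365−d)] / 365 = €15,816.79
Solving gives d = 160, so the new rate took effect on June 10, 2017.

160 days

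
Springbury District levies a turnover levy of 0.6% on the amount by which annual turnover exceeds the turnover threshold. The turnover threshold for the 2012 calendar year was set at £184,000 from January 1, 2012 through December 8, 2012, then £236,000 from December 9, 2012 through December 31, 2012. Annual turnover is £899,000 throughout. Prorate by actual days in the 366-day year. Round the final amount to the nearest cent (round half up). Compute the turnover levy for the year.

January 1 – December 8, 2012: 343 days, exemption £184,000 → (£899,000 − £184,000) × 0.6% × 343/366 = £4,020.4098
December 9 – December 31, 2012: 23 days, exemption £236,000 → (£899,000 − £236,000) × 0.6% × 23/366 = £249.9836
Total = £4,270.3934

£4,270.39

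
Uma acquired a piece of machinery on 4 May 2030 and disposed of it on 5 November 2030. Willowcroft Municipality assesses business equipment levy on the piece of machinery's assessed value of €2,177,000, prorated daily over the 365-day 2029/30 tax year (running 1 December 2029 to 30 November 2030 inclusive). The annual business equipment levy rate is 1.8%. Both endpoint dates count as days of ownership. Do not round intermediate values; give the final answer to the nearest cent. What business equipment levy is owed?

€19,968.76

Days held (4 May – 5 November 2030): 186 out of 365
Tax = €2,177,000 × 1.8% × 186/365 = €19,968.7562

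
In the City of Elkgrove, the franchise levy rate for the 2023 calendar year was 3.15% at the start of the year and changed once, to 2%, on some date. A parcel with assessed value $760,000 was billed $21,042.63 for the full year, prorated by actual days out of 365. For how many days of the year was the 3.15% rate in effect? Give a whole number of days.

Let d = days at the first rate; then 365 − d days at the second rate.
$760,000 × [3.15%·d + 2%·(365−d)] / 365 = $21,042.63
Solving gives d = 244, so the new rate took effect on 2 Sep 2023.

244 days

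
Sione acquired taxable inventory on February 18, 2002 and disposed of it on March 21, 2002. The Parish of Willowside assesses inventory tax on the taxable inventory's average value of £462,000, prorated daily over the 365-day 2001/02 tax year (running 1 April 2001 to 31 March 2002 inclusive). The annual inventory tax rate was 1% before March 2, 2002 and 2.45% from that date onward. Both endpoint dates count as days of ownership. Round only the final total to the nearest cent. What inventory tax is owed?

February 18 – March 1, 2002: 12 days at 1% → £462,000 × 1% × 12/365 = £151.8904
March 2 – March 21, 2002: 20 days at 2.45% → £462,000 × 2.45% × 20/365 = £620.2192
Total = £772.1096

£772.11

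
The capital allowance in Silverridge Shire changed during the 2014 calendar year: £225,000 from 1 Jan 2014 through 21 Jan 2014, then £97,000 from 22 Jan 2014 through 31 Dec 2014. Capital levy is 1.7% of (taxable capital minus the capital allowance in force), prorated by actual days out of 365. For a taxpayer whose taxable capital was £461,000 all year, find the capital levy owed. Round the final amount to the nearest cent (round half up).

£6,062.81

1 Jan – 21 Jan 2014: 21 days, exemption £225,000 → (£461,000 − £225,000) × 1.7% × 21/365 = £230.8274
22 Jan – 31 Dec 2014: 344 days, exemption £97,000 → (£461,000 − £97,000) × 1.7% × 344/365 = £5,831.9781
Total = £6,062.8055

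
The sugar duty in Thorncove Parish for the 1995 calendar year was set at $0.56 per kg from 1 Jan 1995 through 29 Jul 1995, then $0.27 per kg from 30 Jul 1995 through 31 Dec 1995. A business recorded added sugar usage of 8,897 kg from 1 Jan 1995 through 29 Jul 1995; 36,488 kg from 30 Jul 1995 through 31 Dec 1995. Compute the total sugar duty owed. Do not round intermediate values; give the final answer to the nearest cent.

1 Jan – 29 Jul 1995: 8,897 kg at $0.56/kg → $4982.32
30 Jul – 31 Dec 1995: 36,488 kg at $0.27/kg → $9851.76

$14834.08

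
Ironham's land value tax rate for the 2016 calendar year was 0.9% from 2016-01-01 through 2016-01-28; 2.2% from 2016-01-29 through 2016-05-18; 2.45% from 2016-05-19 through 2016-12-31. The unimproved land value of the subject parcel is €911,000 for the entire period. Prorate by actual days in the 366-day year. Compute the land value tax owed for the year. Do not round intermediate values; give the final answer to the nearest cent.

2016-01-01 to 2016-01-28: 28 days at 0.9% → €911,000 × 0.9% × 28/366 = €627.2459
2016-01-29 to 2016-05-18: 111 days at 2.2% → €911,000 × 2.2% × 111/366 = €6,078.3115
2016-05-19 to 2016-12-31: 227 days at 2.45% → €911,000 × 2.45% × 227/366 = €13,842.9686
Total = €20,548.5260

€20,548.53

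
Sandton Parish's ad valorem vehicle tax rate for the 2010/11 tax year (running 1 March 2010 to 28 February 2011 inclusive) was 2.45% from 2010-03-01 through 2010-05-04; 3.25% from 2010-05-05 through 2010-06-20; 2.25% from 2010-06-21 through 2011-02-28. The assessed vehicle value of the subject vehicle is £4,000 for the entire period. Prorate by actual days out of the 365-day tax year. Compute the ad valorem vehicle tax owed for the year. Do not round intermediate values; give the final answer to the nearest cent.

£96.58

2010-03-01 to 2010-05-04: 65 days at 2.45% → £4,000 × 2.45% × 65/365 = £17.4521
2010-05-05 to 2010-06-20: 47 days at 3.25% → £4,000 × 3.25% × 47/365 = £16.7397
2010-06-21 to 2011-02-28: 253 days at 2.25% → £4,000 × 2.25% × 253/365 = £62.3836
Total = £96.5753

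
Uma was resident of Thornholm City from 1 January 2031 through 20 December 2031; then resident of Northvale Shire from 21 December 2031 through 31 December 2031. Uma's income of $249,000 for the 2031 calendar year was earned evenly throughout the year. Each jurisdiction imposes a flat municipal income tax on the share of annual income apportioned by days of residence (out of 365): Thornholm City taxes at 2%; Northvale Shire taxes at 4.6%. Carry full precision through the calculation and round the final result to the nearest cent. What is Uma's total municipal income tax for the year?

$5,175.11

Thornholm City, 1 January – 20 December 2031: 354 days → $249,000 × 2% × 354/365 = $4,829.9178
Northvale Shire, 21 December – 31 December 2031: 11 days → $249,000 × 4.6% × 11/365 = $345.1890
Total = $5,175.1068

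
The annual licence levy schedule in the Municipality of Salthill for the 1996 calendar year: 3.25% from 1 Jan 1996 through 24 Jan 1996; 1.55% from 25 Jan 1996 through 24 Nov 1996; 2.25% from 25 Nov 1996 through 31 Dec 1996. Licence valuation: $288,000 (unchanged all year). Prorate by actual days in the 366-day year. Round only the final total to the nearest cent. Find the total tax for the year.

1 Jan – 24 Jan 1996: 24 days at 3.25% → $288,000 × 3.25% × 24/366 = $613.7705
25 Jan – 24 Nov 1996: 305 days at 1.55% → $288,000 × 1.55% × 305/366 = $3,720.0000
25 Nov – 31 Dec 1996: 37 days at 2.25% → $288,000 × 2.25% × 37/366 = $655.0820
Total = $4,988.8525

$4,988.85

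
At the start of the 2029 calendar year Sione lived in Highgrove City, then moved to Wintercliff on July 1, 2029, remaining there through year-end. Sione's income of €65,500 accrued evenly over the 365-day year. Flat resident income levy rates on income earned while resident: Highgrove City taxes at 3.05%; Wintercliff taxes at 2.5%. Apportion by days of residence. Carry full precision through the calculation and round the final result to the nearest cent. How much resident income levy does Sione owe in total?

Highgrove City, January 1 – June 30, 2029: 181 days → €65,500 × 3.05% × 181/365 = €990.6651
Wintercliff, July 1 – December 31, 2029: 184 days → €65,500 × 2.5% × 184/365 = €825.4795
Total = €1,816.1445

€1,816.14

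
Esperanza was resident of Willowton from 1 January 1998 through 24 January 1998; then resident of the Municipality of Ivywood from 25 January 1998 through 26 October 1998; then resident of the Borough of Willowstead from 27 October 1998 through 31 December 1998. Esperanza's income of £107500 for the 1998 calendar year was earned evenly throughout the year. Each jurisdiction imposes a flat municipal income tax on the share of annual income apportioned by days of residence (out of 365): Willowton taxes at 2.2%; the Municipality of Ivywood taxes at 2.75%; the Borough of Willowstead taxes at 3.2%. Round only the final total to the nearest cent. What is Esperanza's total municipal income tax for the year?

Willowton, 1 January – 24 January 1998: 24 days → £107500 × 2.2% × 24/365 = £155.5068
The Municipality of Ivywood, 25 January – 26 October 1998: 275 days → £107500 × 2.75% × 275/365 = £2227.3116
The Borough of Willowstead, 27 October – 31 December 1998: 66 days → £107500 × 3.2% × 66/365 = £622.0274
Total = £3004.8459

£3004.85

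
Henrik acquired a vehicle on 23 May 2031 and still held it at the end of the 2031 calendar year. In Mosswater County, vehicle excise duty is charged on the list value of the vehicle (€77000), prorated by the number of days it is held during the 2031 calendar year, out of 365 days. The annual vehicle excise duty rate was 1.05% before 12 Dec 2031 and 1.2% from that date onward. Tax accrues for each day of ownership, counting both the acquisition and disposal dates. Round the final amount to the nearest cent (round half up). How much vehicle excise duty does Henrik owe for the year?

€500.29

23 May – 11 Dec 2031: 203 days at 1.05% → €77000 × 1.05% × 203/365 = €449.6589
12 Dec – 31 Dec 2031: 20 days at 1.2% → €77000 × 1.2% × 20/365 = €50.6301
Total = €500.2890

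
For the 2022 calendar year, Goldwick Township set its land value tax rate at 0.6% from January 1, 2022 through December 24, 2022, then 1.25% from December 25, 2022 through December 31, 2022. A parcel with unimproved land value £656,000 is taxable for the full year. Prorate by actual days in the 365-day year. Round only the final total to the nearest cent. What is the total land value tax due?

January 1 – December 24, 2022: 358 days at 0.6% → £656,000 × 0.6% × 358/365 = £3,860.5151
December 25 – December 31, 2022: 7 days at 1.25% → £656,000 × 1.25% × 7/365 = £157.2603
Total = £4,017.7753

£4,017.78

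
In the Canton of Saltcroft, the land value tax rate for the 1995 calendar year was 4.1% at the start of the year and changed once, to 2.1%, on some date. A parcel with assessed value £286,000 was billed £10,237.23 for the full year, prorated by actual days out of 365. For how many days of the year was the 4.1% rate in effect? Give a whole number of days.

Let d = days at the first rate; then 365 − d days at the second rate.
£286,000 × [4.1%·d + 2.1%·(365−d)] / 365 = £10,237.23
Solving gives d = 270, so the new rate took effect on 28 September 1995.

270 days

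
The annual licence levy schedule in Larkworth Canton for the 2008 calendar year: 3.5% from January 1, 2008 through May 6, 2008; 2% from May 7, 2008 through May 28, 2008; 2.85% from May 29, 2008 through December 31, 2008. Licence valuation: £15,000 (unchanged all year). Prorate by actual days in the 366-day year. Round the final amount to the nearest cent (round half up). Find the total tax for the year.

£453.67

January 1 – May 6, 2008: 127 days at 3.5% → £15,000 × 3.5% × 127/366 = £182.1721
May 7 – May 28, 2008: 22 days at 2% → £15,000 × 2% × 22/366 = £18.0328
May 29 – December 31, 2008: 217 days at 2.85% → £15,000 × 2.85% × 217/366 = £253.4631
Total = £453.6680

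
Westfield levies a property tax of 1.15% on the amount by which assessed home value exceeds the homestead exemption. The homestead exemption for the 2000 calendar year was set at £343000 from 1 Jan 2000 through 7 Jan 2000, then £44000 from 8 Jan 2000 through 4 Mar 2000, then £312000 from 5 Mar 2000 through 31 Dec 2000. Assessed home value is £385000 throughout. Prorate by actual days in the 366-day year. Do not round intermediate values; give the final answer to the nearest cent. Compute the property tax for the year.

1 Jan – 7 Jan 2000: 7 days, exemption £343000 → (£385000 − £343000) × 1.15% × 7/366 = £9.2377
8 Jan – 4 Mar 2000: 57 days, exemption £44000 → (£385000 − £44000) × 1.15% × 57/366 = £610.7254
5 Mar – 31 Dec 2000: 302 days, exemption £312000 → (£385000 − £312000) × 1.15% × 302/366 = £692.7022
Total = £1312.6653

£1312.67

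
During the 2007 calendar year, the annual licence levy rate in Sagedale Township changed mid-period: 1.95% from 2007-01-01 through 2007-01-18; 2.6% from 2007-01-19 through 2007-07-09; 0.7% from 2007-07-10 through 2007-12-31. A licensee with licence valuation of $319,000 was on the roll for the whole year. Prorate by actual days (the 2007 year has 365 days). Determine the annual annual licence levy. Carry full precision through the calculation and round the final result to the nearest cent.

$5,285.79

2007-01-01 to 2007-01-18: 18 days at 1.95% → $319,000 × 1.95% × 18/365 = $306.7644
2007-01-19 to 2007-07-09: 172 days at 2.6% → $319,000 × 2.6% × 172/365 = $3,908.4055
2007-07-10 to 2007-12-31: 175 days at 0.7% → $319,000 × 0.7% × 175/365 = $1,070.6164
Total = $5,285.7863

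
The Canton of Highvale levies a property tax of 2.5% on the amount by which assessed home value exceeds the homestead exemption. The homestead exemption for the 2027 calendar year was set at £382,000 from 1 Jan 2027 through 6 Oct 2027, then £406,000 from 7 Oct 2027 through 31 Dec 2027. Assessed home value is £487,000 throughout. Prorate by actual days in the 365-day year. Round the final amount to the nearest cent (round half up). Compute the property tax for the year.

1 Jan – 6 Oct 2027: 279 days, exemption £382,000 → (£487,000 − £382,000) × 2.5% × 279/365 = £2,006.5068
7 Oct – 31 Dec 2027: 86 days, exemption £406,000 → (£487,000 − £406,000) × 2.5% × 86/365 = £477.1233
Total = £2,483.6301

£2,483.63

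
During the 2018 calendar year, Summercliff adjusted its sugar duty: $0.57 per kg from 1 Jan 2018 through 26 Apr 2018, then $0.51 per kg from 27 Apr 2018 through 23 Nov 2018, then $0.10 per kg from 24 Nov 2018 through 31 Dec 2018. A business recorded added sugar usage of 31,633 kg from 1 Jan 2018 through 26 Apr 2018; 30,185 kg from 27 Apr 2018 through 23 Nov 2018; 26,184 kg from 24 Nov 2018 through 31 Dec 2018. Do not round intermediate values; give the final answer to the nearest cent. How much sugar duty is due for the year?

1 Jan – 26 Apr 2018: 31,633 kg at $0.57/kg → $18,030.81
27 Apr – 23 Nov 2018: 30,185 kg at $0.51/kg → $15,394.35
24 Nov – 31 Dec 2018: 26,184 kg at $0.10/kg → $2,618.40

$36,043.56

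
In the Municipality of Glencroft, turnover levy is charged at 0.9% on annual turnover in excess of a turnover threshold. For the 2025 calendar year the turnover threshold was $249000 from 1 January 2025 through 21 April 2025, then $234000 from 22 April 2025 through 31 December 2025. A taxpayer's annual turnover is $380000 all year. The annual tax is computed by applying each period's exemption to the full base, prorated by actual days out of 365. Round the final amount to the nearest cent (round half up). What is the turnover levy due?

$1272.95

1 January – 21 April 2025: 111 days, exemption $249000 → ($380000 − $249000) × 0.9% × 111/365 = $358.5452
22 April – 31 December 2025: 254 days, exemption $234000 → ($380000 − $234000) × 0.9% × 254/365 = $914.4000
Total = $1272.9452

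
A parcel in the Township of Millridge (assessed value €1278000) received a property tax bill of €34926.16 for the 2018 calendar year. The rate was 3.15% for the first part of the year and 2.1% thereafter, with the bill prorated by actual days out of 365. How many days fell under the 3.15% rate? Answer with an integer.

Let d = days at the first rate; then 365 − d days at the second rate.
€1278000 × [3.15%·d + 2.1%·(365−d)] / 365 = €34926.16
Solving gives d = 220, so the new rate took effect on 9 Aug 2018.

220 days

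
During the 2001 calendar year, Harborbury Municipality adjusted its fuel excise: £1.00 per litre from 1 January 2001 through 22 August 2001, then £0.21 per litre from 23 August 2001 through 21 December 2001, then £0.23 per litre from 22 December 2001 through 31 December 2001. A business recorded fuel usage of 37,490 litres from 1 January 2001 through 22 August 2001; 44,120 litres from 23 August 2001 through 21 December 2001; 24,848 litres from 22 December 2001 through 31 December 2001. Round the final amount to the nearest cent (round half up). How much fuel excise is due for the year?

£52470.24

1 January – 22 August 2001: 37,490 litres at £1.00/litre → £37490.00
23 August – 21 December 2001: 44,120 litres at £0.21/litre → £9265.20
22 December – 31 December 2001: 24,848 litres at £0.23/litre → £5715.04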